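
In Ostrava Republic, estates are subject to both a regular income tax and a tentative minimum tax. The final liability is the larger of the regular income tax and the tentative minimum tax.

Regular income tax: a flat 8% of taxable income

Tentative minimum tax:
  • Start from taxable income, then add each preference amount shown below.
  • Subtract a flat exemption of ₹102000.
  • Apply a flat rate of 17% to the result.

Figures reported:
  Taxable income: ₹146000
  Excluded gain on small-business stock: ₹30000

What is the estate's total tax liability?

Tentative minimum tax:
  Adjusted income: ₹146000 + ₹30000 = ₹176000
  Less exemption ₹102000 → base ₹74000
  ₹74000 × 17% = ₹12580

Regular income tax:
  ₹146000 × 8% = ₹11680

₹12580 > ₹11680, so the tentative minimum tax is the binding amount.

₹12580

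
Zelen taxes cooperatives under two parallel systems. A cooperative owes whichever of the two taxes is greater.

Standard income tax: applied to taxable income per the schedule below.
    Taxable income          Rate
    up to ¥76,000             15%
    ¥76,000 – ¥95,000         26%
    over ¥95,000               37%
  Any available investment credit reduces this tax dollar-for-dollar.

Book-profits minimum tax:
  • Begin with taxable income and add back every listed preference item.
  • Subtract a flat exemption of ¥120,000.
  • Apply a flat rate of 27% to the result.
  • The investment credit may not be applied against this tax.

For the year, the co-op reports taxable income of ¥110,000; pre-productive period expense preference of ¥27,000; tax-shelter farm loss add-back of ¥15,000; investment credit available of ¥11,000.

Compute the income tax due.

¥10,890

Book-profits minimum tax:
  Adjusted income: ¥110,000 + ¥27,000 + ¥15,000 = ¥152,000
  Less exemption ¥120,000 → base ¥32,000
  ¥32,000 × 27% = ¥8,640

Standard income tax:
  ¥76,000 × 15% = ¥11,400
  ¥19,000 × 26% = ¥4,940
  ¥15,000 × 37% = ¥5,550
  → ¥21,890
  Less investment credit ¥11,000 → ¥10,890

¥10,890 > ¥8,640, so the standard income tax governs.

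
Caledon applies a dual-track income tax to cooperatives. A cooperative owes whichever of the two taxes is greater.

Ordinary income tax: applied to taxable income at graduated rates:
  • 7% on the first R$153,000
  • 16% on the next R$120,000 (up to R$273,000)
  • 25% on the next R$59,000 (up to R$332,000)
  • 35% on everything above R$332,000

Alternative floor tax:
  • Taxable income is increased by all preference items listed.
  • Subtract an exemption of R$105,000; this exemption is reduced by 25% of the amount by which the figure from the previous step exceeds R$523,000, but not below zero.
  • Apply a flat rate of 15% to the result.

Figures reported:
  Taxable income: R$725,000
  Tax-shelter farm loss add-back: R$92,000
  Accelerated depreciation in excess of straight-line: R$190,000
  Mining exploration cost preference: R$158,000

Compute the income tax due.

R$182,210

Ordinary income tax:
  R$153,000 × 7% = R$10,710
  R$120,000 × 16% = R$19,200
  R$59,000 × 25% = R$14,750
  R$393,000 × 35% = R$137,550
  → R$182,210

Alternative floor tax:
  Adjusted income: R$725,000 + R$92,000 + R$190,000 + R$158,000 = R$1,165,000
  Exemption: 25% × (R$1,165,000 − R$523,000) = R$160,500 ≥ R$105,000, so the exemption is fully phased out
  Base: R$1,165,000 − R$0 = R$1,165,000
  R$1,165,000 × 15% = R$174,750

R$182,210 > R$174,750, so the ordinary income tax governs.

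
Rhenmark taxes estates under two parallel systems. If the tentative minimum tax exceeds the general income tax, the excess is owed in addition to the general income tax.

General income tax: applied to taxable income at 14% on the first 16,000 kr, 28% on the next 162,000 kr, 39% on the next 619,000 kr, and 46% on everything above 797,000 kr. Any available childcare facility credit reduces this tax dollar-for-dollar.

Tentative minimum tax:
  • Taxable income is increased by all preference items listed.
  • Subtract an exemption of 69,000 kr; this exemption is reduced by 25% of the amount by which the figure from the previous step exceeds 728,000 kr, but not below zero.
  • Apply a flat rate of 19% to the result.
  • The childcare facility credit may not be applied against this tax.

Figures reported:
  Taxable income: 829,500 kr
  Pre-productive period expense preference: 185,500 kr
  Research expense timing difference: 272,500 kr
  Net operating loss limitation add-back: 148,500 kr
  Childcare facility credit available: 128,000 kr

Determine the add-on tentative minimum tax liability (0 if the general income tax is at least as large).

96,880 kr

General income tax:
  16,000 kr × 14% = 2,240 kr
  162,000 kr × 28% = 45,360 kr
  619,000 kr × 39% = 241,410 kr
  32,500 kr × 46% = 14,950 kr
  → 303,960 kr
  Less childcare facility credit 128,000 kr → 175,960 kr

Tentative minimum tax:
  Adjusted income: 829,500 kr + 185,500 kr + 272,500 kr + 148,500 kr = 1,436,000 kr
  Exemption: 25% × (1,436,000 kr − 728,000 kr) = 177,000 kr ≥ 69,000 kr, so the exemption is fully phased out
  Base: 1,436,000 kr − 0 kr = 1,436,000 kr
  1,436,000 kr × 19% = 272,840 kr

Excess of tentative minimum tax over general income tax: 272,840 kr − 175,960 kr = 96,880 kr.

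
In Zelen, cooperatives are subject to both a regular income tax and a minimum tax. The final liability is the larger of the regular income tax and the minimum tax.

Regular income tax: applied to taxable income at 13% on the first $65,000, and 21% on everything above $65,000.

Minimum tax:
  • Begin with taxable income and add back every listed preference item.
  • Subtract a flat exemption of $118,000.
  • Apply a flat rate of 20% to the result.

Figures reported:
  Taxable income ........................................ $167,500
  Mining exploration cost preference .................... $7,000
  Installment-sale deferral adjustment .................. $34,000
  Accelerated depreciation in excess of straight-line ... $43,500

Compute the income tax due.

$29,975

Regular income tax:
  $65,000 × 13% = $8,450
  $102,500 × 21% = $21,525
  → $29,975

Minimum tax:
  Adjusted income: $167,500 + $7,000 + $34,000 + $43,500 = $252,000
  Less exemption $118,000 → base $134,000
  $134,000 × 20% = $26,800

$29,975 > $26,800, so the regular income tax governs.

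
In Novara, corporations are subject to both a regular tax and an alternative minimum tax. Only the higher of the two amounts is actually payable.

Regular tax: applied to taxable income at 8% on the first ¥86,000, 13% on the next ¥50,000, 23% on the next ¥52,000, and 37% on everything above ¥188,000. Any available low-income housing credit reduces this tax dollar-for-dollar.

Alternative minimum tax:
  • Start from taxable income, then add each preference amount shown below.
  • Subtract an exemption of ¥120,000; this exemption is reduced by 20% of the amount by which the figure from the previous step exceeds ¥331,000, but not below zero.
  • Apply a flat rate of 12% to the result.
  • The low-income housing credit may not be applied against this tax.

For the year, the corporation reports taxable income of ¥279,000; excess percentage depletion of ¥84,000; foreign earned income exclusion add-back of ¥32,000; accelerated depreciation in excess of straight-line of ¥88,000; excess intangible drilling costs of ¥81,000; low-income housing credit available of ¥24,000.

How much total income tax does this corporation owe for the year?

¥58,872

Alternative minimum tax:
  Adjusted income: ¥279,000 + ¥84,000 + ¥32,000 + ¥88,000 + ¥81,000 = ¥564,000
  Exemption: ¥120,000 − 20% × (¥564,000 − ¥331,000) = ¥120,000 − ¥46,600 = ¥73,400
  Base: ¥564,000 − ¥73,400 = ¥490,600
  ¥490,600 × 12% = ¥58,872

Regular tax:
  ¥86,000 × 8% = ¥6,880
  ¥50,000 × 13% = ¥6,500
  ¥52,000 × 23% = ¥11,960
  ¥91,000 × 37% = ¥33,670
  → ¥59,010
  Less low-income housing credit ¥24,000 → ¥35,010

¥58,872 > ¥35,010, so the alternative minimum tax is the binding amount.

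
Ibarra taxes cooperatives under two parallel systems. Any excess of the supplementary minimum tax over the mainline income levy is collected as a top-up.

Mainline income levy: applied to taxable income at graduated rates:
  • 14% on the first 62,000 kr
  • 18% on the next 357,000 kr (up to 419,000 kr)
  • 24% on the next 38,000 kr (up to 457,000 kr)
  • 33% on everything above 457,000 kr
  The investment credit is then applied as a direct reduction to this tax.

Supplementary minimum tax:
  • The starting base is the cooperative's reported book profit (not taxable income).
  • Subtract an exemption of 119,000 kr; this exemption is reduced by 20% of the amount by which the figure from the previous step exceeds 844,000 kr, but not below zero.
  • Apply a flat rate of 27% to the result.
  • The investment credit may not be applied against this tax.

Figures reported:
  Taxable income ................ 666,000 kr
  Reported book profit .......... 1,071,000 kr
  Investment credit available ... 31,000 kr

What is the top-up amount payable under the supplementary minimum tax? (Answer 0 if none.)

Supplementary minimum tax:
  Base (reported book profit): 1,071,000 kr
  Exemption: 119,000 kr − 20% × (1,071,000 kr − 844,000 kr) = 119,000 kr − 45,400 kr = 73,600 kr
  Base: 1,071,000 kr − 73,600 kr = 997,400 kr
  997,400 kr × 27% = 269,298 kr

Mainline income levy:
  62,000 kr × 14% = 8,680 kr
  357,000 kr × 18% = 64,260 kr
  38,000 kr × 24% = 9,120 kr
  209,000 kr × 33% = 68,970 kr
  → 151,030 kr
  Less investment credit 31,000 kr → 120,030 kr

Excess of supplementary minimum tax over mainline income levy: 269,298 kr − 120,030 kr = 149,268 kr.

149,268 kr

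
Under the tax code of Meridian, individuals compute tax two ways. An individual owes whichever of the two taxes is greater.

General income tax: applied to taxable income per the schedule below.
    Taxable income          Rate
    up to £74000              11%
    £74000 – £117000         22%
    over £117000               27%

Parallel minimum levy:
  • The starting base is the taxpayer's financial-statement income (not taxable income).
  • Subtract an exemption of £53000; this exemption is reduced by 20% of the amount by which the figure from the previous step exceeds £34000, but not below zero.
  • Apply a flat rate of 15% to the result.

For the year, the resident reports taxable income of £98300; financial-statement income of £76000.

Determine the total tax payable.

£13486

General income tax:
  £74000 × 11% = £8140
  £24300 × 22% = £5346
  → £13486

Parallel minimum levy:
  Base (financial-statement income): £76000
  Exemption: £53000 − 20% × (£76000 − £34000) = £53000 − £8400 = £44600
  Base: £76000 − £44600 = £31400
  £31400 × 15% = £4710

£13486 > £4710, so the general income tax governs.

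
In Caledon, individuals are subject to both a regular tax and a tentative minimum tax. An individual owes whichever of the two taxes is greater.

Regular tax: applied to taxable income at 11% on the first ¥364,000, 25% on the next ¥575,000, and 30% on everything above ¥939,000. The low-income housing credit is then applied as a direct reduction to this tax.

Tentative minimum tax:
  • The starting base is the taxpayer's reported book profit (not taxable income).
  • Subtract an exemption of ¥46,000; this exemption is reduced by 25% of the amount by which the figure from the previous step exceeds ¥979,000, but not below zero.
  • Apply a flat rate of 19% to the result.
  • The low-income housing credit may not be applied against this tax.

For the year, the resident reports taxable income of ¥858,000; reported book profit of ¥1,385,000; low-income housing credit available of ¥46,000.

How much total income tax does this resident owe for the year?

¥263,150

Regular tax:
  ¥364,000 × 11% = ¥40,040
  ¥494,000 × 25% = ¥123,500
  → ¥163,540
  Less low-income housing credit ¥46,000 → ¥117,540

Tentative minimum tax:
  Base (reported book profit): ¥1,385,000
  Exemption: 25% × (¥1,385,000 − ¥979,000) = ¥101,500 ≥ ¥46,000, so the exemption is fully phased out
  Base: ¥1,385,000 − ¥0 = ¥1,385,000
  ¥1,385,000 × 19% = ¥263,150

¥263,150 > ¥117,540, so the tentative minimum tax is the binding amount.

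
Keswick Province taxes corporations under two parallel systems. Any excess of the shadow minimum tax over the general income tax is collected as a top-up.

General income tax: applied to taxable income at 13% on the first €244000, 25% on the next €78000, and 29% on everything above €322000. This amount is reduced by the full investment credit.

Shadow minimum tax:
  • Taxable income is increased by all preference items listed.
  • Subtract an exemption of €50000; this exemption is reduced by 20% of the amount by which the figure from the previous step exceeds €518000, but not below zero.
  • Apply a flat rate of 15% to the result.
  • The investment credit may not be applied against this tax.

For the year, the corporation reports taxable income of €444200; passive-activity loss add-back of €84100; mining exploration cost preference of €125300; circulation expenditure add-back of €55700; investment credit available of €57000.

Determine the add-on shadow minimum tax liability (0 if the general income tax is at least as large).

€74976

Shadow minimum tax:
  Adjusted income: €444200 + €84100 + €125300 + €55700 = €709300
  Exemption: €50000 − 20% × (€709300 − €518000) = €50000 − €38260 = €11740
  Base: €709300 − €11740 = €697560
  €697560 × 15% = €104634

General income tax:
  €244000 × 13% = €31720
  €78000 × 25% = €19500
  €122200 × 29% = €35438
  → €86658
  Less investment credit €57000 → €29658

Excess of shadow minimum tax over general income tax: €104634 − €29658 = €74976.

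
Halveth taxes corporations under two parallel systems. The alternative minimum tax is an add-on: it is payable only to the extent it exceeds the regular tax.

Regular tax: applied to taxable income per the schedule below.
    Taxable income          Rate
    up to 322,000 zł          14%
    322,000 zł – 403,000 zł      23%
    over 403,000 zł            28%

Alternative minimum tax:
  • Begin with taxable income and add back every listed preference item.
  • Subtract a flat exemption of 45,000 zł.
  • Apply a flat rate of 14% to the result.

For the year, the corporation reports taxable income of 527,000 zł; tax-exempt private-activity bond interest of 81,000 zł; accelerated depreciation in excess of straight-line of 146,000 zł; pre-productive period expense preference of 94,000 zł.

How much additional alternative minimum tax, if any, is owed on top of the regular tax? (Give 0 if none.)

13,990 zł

Regular tax:
  322,000 zł × 14% = 45,080 zł
  81,000 zł × 23% = 18,630 zł
  124,000 zł × 28% = 34,720 zł
  → 98,430 zł

Alternative minimum tax:
  Adjusted income: 527,000 zł + 81,000 zł + 146,000 zł + 94,000 zł = 848,000 zł
  Less exemption 45,000 zł → base 803,000 zł
  803,000 zł × 14% = 112,420 zł

Excess of alternative minimum tax over regular tax: 112,420 zł − 98,430 zł = 13,990 zł.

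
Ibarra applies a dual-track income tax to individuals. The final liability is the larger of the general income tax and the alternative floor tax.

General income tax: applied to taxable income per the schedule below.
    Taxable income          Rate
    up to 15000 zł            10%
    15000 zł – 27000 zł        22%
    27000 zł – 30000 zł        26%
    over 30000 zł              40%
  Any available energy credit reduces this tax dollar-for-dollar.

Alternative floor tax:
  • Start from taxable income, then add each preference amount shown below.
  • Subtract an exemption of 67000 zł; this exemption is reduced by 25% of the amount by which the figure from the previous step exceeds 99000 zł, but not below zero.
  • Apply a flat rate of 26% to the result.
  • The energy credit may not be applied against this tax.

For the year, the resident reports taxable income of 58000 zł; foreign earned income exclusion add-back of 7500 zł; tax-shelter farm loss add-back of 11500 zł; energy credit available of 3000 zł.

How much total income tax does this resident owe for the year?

Alternative floor tax:
  Adjusted income: 58000 zł + 7500 zł + 11500 zł = 77000 zł
  Exemption: 77000 zł ≤ 99000 zł, so full 67000 zł applies
  Base: 77000 zł − 67000 zł = 10000 zł
  10000 zł × 26% = 2600 zł

General income tax:
  15000 zł × 10% = 1500 zł
  12000 zł × 22% = 2640 zł
  3000 zł × 26% = 780 zł
  28000 zł × 40% = 11200 zł
  → 16120 zł
  Less energy credit 3000 zł → 13120 zł

13120 zł > 2600 zł, so the general income tax governs.

13120 zł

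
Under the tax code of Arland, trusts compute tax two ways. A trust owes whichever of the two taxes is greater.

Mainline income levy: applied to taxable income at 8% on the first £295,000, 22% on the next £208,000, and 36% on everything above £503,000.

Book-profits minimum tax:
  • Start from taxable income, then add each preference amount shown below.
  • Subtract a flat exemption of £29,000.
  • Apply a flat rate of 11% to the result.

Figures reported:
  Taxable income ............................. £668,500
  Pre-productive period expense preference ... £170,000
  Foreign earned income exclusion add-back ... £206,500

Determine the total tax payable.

Book-profits minimum tax:
  Adjusted income: £668,500 + £170,000 + £206,500 = £1,045,000
  Less exemption £29,000 → base £1,016,000
  £1,016,000 × 11% = £111,760

Mainline income levy:
  £295,000 × 8% = £23,600
  £208,000 × 22% = £45,760
  £165,500 × 36% = £59,580
  → £128,940

£128,940 > £111,760, so the mainline income levy governs.

£128,940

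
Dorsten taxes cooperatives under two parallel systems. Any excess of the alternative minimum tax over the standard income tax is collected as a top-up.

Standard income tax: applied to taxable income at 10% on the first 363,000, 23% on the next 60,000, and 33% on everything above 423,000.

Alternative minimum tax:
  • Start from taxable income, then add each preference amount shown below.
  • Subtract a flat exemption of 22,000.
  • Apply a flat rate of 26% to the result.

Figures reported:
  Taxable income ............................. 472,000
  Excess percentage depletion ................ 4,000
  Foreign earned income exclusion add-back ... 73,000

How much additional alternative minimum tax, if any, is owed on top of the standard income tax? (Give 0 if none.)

Alternative minimum tax:
  Adjusted income: 472,000 + 4,000 + 73,000 = 549,000
  Less exemption 22,000 → base 527,000
  527,000 × 26% = 137,020

Standard income tax:
  363,000 × 10% = 36,300
  60,000 × 23% = 13,800
  49,000 × 33% = 16,170
  → 66,270

Excess of alternative minimum tax over standard income tax: 137,020 − 66,270 = 70,750.

70,750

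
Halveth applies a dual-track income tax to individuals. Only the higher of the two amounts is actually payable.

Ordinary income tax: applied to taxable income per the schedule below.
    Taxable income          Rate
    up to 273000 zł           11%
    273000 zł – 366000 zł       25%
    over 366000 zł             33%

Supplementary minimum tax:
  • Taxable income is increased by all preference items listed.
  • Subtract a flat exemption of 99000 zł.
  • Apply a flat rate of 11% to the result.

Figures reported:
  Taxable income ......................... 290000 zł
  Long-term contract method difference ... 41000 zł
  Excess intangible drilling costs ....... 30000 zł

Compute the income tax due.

Ordinary income tax:
  273000 zł × 11% = 30030 zł
  17000 zł × 25% = 4250 zł
  → 34280 zł

Supplementary minimum tax:
  Adjusted income: 290000 zł + 41000 zł + 30000 zł = 361000 zł
  Less exemption 99000 zł → base 262000 zł
  262000 zł × 11% = 28820 zł

34280 zł > 28820 zł, so the ordinary income tax governs.

34280 zł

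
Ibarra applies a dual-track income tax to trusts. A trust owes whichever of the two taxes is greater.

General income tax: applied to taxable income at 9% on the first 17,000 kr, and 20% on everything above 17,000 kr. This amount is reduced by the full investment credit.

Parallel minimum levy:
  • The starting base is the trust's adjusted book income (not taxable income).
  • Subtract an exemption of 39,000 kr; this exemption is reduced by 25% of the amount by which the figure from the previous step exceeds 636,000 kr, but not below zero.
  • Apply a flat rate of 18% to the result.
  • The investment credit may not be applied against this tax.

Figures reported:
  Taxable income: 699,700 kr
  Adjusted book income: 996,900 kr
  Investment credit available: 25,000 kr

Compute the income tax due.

179,442 kr

Parallel minimum levy:
  Base (adjusted book income): 996,900 kr
  Exemption: 25% × (996,900 kr − 636,000 kr) = 90,225 kr ≥ 39,000 kr, so the exemption is fully phased out
  Base: 996,900 kr − 0 kr = 996,900 kr
  996,900 kr × 18% = 179,442 kr

General income tax:
  17,000 kr × 9% = 1,530 kr
  682,700 kr × 20% = 136,540 kr
  → 138,070 kr
  Less investment credit 25,000 kr → 113,070 kr

179,442 kr > 113,070 kr, so the parallel minimum levy is the binding amount.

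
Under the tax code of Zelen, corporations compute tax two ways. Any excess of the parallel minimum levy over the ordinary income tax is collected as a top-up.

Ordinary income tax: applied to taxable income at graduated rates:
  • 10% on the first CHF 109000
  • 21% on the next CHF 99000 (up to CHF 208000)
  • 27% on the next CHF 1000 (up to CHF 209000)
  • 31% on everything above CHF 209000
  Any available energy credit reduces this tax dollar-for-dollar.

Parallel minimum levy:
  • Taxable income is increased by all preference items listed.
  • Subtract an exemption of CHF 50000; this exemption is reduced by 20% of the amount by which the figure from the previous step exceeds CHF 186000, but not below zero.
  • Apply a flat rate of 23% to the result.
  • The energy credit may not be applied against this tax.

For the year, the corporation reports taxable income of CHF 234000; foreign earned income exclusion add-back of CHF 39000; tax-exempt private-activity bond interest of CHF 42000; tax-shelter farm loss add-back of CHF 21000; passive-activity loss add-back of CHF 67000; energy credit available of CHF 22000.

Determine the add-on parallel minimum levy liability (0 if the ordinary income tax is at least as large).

Parallel minimum levy:
  Adjusted income: CHF 234000 + CHF 39000 + CHF 42000 + CHF 21000 + CHF 67000 = CHF 403000
  Exemption: CHF 50000 − 20% × (CHF 403000 − CHF 186000) = CHF 50000 − CHF 43400 = CHF 6600
  Base: CHF 403000 − CHF 6600 = CHF 396400
  CHF 396400 × 23% = CHF 91172

Ordinary income tax:
  CHF 109000 × 10% = CHF 10900
  CHF 99000 × 21% = CHF 20790
  CHF 1000 × 27% = CHF 270
  CHF 25000 × 31% = CHF 7750
  → CHF 39710
  Less energy credit CHF 22000 → CHF 17710

Excess of parallel minimum levy over ordinary income tax: CHF 91172 − CHF 17710 = CHF 73462.

CHF 73462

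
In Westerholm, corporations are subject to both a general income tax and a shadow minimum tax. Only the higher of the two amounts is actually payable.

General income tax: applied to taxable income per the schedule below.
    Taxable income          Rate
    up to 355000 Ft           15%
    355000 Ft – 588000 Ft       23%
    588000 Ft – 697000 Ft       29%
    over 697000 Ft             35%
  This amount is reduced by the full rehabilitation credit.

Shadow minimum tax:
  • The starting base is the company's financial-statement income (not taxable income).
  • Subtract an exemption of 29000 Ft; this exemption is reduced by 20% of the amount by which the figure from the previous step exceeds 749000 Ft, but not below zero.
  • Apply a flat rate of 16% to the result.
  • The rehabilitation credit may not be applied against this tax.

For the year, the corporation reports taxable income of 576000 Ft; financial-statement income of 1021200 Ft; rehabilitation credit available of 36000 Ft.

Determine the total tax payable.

163392 Ft

Shadow minimum tax:
  Base (financial-statement income): 1021200 Ft
  Exemption: 20% × (1021200 Ft − 749000 Ft) = 54440 Ft ≥ 29000 Ft, so the exemption is fully phased out
  Base: 1021200 Ft − 0 Ft = 1021200 Ft
  1021200 Ft × 16% = 163392 Ft

General income tax:
  355000 Ft × 15% = 53250 Ft
  221000 Ft × 23% = 50830 Ft
  → 104080 Ft
  Less rehabilitation credit 36000 Ft → 68080 Ft

163392 Ft > 68080 Ft, so the shadow minimum tax is the binding amount.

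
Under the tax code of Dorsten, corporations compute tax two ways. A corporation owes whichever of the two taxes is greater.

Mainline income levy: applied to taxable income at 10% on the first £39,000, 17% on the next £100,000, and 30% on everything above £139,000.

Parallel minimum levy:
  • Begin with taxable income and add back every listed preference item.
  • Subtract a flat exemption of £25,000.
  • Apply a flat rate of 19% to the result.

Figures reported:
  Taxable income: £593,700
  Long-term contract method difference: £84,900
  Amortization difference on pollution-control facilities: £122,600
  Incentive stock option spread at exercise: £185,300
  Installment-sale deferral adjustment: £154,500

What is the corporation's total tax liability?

Parallel minimum levy:
  Adjusted income: £593,700 + £84,900 + £122,600 + £185,300 + £154,500 = £1,141,000
  Less exemption £25,000 → base £1,116,000
  £1,116,000 × 19% = £212,040

Mainline income levy:
  £39,000 × 10% = £3,900
  £100,000 × 17% = £17,000
  £454,700 × 30% = £136,410
  → £157,310

£212,040 > £157,310, so the parallel minimum levy is the binding amount.

£212,040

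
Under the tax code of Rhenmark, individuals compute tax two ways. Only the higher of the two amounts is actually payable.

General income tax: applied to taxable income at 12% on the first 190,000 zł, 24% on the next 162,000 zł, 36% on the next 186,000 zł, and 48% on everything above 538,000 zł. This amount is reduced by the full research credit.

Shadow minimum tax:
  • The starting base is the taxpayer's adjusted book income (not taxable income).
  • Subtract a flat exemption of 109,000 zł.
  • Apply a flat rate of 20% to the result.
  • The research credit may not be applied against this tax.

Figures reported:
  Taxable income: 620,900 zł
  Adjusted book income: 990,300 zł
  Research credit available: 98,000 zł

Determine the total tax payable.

176,260 zł

General income tax:
  190,000 zł × 12% = 22,800 zł
  162,000 zł × 24% = 38,880 zł
  186,000 zł × 36% = 66,960 zł
  82,900 zł × 48% = 39,792 zł
  → 168,432 zł
  Less research credit 98,000 zł → 70,432 zł

Shadow minimum tax:
  Base (adjusted book income): 990,300 zł
  Less exemption 109,000 zł → base 881,300 zł
  881,300 zł × 20% = 176,260 zł

176,260 zł > 70,432 zł, so the shadow minimum tax is the binding amount.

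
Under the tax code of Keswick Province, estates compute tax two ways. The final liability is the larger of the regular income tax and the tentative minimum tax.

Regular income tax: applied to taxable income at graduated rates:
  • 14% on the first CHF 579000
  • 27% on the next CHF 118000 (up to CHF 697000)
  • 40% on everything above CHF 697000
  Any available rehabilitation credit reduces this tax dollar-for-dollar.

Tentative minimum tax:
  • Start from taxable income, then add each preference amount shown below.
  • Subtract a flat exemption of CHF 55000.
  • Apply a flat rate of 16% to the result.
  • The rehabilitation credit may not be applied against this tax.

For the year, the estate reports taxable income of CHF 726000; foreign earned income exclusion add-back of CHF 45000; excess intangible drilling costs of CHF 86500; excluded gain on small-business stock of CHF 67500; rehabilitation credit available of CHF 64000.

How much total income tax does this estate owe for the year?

Tentative minimum tax:
  Adjusted income: CHF 726000 + CHF 45000 + CHF 86500 + CHF 67500 = CHF 925000
  Less exemption CHF 55000 → base CHF 870000
  CHF 870000 × 16% = CHF 139200

Regular income tax:
  CHF 579000 × 14% = CHF 81060
  CHF 118000 × 27% = CHF 31860
  CHF 29000 × 40% = CHF 11600
  → CHF 124520
  Less rehabilitation credit CHF 64000 → CHF 60520

CHF 139200 > CHF 60520, so the tentative minimum tax is the binding amount.

CHF 139200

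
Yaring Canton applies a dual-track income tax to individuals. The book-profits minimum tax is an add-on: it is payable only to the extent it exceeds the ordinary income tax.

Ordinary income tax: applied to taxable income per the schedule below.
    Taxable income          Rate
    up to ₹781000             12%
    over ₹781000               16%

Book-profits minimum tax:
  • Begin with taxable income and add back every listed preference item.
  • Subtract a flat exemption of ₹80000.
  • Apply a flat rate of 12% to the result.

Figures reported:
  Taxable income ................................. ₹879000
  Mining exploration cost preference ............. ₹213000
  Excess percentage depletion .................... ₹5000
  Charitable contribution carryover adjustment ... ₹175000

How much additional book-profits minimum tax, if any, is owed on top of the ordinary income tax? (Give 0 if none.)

Ordinary income tax:
  ₹781000 × 12% = ₹93720
  ₹98000 × 16% = ₹15680
  → ₹109400

Book-profits minimum tax:
  Adjusted income: ₹879000 + ₹213000 + ₹5000 + ₹175000 = ₹1272000
  Less exemption ₹80000 → base ₹1192000
  ₹1192000 × 12% = ₹143040

Excess of book-profits minimum tax over ordinary income tax: ₹143040 − ₹109400 = ₹33640.

₹33640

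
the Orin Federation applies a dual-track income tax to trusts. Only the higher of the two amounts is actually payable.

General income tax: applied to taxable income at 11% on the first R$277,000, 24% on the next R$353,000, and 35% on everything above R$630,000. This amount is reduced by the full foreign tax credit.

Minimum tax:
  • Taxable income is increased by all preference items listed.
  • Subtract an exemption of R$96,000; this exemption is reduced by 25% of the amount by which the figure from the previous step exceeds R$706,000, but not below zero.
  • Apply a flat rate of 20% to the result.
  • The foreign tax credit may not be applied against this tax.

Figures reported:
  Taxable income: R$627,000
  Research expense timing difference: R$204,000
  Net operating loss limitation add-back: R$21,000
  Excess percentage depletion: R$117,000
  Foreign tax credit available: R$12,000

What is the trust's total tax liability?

R$187,750

Minimum tax:
  Adjusted income: R$627,000 + R$204,000 + R$21,000 + R$117,000 = R$969,000
  Exemption: R$96,000 − 25% × (R$969,000 − R$706,000) = R$96,000 − R$65,750 = R$30,250
  Base: R$969,000 − R$30,250 = R$938,750
  R$938,750 × 20% = R$187,750

General income tax:
  R$277,000 × 11% = R$30,470
  R$350,000 × 24% = R$84,000
  → R$114,470
  Less foreign tax credit R$12,000 → R$102,470

R$187,750 > R$102,470, so the minimum tax is the binding amount.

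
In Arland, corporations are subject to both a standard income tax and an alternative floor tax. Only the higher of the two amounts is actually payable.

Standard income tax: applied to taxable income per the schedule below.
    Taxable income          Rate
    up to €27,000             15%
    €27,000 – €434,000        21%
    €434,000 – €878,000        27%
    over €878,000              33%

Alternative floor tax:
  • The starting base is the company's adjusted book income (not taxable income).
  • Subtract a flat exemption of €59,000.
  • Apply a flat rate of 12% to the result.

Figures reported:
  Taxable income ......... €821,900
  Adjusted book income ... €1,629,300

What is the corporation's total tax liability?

Alternative floor tax:
  Base (adjusted book income): €1,629,300
  Less exemption €59,000 → base €1,570,300
  €1,570,300 × 12% = €188,436

Standard income tax:
  €27,000 × 15% = €4,050
  €407,000 × 21% = €85,470
  €387,900 × 27% = €104,733
  → €194,253

€194,253 > €188,436, so the standard income tax governs.

€194,253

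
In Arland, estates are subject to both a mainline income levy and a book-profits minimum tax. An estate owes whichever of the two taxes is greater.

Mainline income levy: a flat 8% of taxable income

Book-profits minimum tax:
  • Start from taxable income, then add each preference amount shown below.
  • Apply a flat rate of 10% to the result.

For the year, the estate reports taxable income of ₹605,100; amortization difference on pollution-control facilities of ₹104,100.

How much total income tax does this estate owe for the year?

₹70,920

Book-profits minimum tax:
  Adjusted income: ₹605,100 + ₹104,100 = ₹709,200
  ₹709,200 × 10% = ₹70,920

Mainline income levy:
  ₹605,100 × 8% = ₹48,408

₹70,920 > ₹48,408, so the book-profits minimum tax is the binding amount.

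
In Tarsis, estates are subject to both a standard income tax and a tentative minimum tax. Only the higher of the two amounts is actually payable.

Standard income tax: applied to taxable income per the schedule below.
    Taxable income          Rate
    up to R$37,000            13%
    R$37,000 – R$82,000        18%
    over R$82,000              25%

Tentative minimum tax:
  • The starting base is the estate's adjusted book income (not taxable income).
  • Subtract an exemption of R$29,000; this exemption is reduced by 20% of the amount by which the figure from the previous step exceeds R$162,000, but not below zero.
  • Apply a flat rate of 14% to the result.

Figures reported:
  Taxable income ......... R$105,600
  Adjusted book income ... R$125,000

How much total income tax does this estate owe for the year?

R$18,810

Tentative minimum tax:
  Base (adjusted book income): R$125,000
  Exemption: R$125,000 ≤ R$162,000, so full R$29,000 applies
  Base: R$125,000 − R$29,000 = R$96,000
  R$96,000 × 14% = R$13,440

Standard income tax:
  R$37,000 × 13% = R$4,810
  R$45,000 × 18% = R$8,100
  R$23,600 × 25% = R$5,900
  → R$18,810

R$18,810 > R$13,440, so the standard income tax governs.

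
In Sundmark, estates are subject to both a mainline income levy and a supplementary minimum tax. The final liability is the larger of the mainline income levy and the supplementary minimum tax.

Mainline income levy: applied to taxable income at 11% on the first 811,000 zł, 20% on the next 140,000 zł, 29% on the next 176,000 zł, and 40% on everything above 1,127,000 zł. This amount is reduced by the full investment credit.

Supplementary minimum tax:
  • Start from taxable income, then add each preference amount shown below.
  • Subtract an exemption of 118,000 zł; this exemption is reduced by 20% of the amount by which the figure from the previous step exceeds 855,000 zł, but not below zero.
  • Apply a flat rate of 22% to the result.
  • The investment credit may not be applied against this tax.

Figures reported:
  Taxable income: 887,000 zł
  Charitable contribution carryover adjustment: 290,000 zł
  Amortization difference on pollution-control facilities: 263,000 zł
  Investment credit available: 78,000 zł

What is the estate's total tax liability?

Mainline income levy:
  811,000 zł × 11% = 89,210 zł
  76,000 zł × 20% = 15,200 zł
  → 104,410 zł
  Less investment credit 78,000 zł → 26,410 zł

Supplementary minimum tax:
  Adjusted income: 887,000 zł + 290,000 zł + 263,000 zł = 1,440,000 zł
  Exemption: 118,000 zł − 20% × (1,440,000 zł − 855,000 zł) = 118,000 zł − 117,000 zł = 1,000 zł
  Base: 1,440,000 zł − 1,000 zł = 1,439,000 zł
  1,439,000 zł × 22% = 316,580 zł

316,580 zł > 26,410 zł, so the supplementary minimum tax is the binding amount.

316,580 zł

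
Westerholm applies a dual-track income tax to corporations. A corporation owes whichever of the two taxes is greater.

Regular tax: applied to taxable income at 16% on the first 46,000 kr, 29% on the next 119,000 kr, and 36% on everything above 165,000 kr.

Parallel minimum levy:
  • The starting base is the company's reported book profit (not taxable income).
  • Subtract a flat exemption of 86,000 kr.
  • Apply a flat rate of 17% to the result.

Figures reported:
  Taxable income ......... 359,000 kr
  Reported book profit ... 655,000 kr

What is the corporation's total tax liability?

Parallel minimum levy:
  Base (reported book profit): 655,000 kr
  Less exemption 86,000 kr → base 569,000 kr
  569,000 kr × 17% = 96,730 kr

Regular tax:
  46,000 kr × 16% = 7,360 kr
  119,000 kr × 29% = 34,510 kr
  194,000 kr × 36% = 69,840 kr
  → 111,710 kr

111,710 kr > 96,730 kr, so the regular tax governs.

111,710 kr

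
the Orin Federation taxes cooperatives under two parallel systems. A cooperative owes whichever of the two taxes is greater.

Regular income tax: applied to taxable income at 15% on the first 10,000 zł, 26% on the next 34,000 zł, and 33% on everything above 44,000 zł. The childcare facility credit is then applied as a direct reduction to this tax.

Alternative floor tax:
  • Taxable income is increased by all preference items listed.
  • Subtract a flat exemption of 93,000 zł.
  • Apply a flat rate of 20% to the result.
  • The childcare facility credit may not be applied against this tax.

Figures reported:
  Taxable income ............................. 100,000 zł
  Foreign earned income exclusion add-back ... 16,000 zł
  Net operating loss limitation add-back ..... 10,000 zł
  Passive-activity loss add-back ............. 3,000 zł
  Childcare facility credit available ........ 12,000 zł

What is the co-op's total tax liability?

Regular income tax:
  10,000 zł × 15% = 1,500 zł
  34,000 zł × 26% = 8,840 zł
  56,000 zł × 33% = 18,480 zł
  → 28,820 zł
  Less childcare facility credit 12,000 zł → 16,820 zł

Alternative floor tax:
  Adjusted income: 100,000 zł + 16,000 zł + 10,000 zł + 3,000 zł = 129,000 zł
  Less exemption 93,000 zł → base 36,000 zł
  36,000 zł × 20% = 7,200 zł

16,820 zł > 7,200 zł, so the regular income tax governs.

16,820 zł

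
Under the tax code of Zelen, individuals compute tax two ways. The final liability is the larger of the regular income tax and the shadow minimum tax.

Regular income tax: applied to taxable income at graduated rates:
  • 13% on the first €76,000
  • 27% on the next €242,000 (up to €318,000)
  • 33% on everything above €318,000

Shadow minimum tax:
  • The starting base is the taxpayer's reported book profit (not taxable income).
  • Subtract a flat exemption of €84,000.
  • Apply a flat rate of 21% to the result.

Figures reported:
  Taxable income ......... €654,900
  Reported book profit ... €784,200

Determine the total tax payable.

Regular income tax:
  €76,000 × 13% = €9,880
  €242,000 × 27% = €65,340
  €336,900 × 33% = €111,177
  → €186,397

Shadow minimum tax:
  Base (reported book profit): €784,200
  Less exemption €84,000 → base €700,200
  €700,200 × 21% = €147,042

€186,397 > €147,042, so the regular income tax governs.

€186,397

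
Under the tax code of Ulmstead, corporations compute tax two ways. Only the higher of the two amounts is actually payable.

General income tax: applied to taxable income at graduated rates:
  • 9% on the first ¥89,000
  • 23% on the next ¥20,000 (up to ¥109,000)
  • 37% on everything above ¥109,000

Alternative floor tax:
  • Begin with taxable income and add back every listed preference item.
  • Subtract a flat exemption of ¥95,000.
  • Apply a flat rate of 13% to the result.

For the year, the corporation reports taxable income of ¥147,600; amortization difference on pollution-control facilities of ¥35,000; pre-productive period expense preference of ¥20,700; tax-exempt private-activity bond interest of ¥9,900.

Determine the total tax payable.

¥26,892

General income tax:
  ¥89,000 × 9% = ¥8,010
  ¥20,000 × 23% = ¥4,600
  ¥38,600 × 37% = ¥14,282
  → ¥26,892

Alternative floor tax:
  Adjusted income: ¥147,600 + ¥35,000 + ¥20,700 + ¥9,900 = ¥213,200
  Less exemption ¥95,000 → base ¥118,200
  ¥118,200 × 13% = ¥15,366

¥26,892 > ¥15,366, so the general income tax governs.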